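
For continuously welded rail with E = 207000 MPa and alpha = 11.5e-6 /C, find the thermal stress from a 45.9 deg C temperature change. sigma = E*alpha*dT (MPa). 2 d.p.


sigma = E * alpha * dT
sigma = 207000 * 11.5e-6 * 45.9
sigma = 2.3805 * 45.9
sigma = 109.26 MPa

109.26


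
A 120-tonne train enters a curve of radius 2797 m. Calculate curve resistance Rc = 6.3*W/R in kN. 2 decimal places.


Rc = 6.3 * W / R
Rc = 6.3 * 120 / 2797
Rc = 756.0 / 2797
Rc = 0.27 kN

0.27


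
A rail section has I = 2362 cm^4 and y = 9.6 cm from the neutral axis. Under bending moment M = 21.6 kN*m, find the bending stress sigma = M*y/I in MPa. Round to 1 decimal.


Convert units:
M = 21.6 kN*m = 21600000 N*mm
y = 9.6 cm = 96 mm
I = 2362 cm^4 = 23620000 mm^4
sigma = 21600000 * 96 / 23620000
sigma = 87.8 MPa

87.8


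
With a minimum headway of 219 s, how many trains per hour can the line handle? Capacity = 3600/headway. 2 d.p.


Capacity = 3600 / headway
Capacity = 3600 / 219
Capacity = 16.44 trains/hour

16.44


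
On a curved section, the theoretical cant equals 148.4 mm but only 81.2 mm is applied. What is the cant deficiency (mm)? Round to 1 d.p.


Cant deficiency = equilibrium cant - actual cant
CD = 148.4 - 81.2
CD = 67.2 mm

67.2


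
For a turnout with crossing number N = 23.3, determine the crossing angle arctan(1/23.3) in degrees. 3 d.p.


1/N = 1/23.3 = 0.042918
angle = arctan(0.042918) = 0.042892 rad
angle = 0.042892 * 180/pi = 2.458 degrees

2.458


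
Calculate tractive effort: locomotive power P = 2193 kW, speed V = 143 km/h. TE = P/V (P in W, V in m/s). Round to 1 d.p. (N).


Convert: P = 2193 kW = 2193000 W
V = 143 / 3.6 = 39.7222 m/s
TE = 2193000 / 39.7222
TE = 55208.4 N

55208.4


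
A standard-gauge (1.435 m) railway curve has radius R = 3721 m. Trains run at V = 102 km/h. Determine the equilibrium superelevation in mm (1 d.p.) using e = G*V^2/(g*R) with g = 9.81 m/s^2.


Convert speed: V = 102 / 3.6 = 28.3333 m/s
Apply formula: e = 1.435 * 28.3333^2 / (9.81 * 3721)
e = 1.435 * 802.7778 / 36503.01
e = 0.031559 m = 31.6 mm

31.6


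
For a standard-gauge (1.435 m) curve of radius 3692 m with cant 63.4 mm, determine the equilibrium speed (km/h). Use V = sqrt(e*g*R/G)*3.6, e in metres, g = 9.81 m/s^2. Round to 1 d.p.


Convert cant: e = 63.4 mm = 0.0634 m
V_ms = sqrt(0.0634 * 9.81 * 3692 / 1.435)
V_ms = sqrt(1600.177121) = 40.0022 m/s
V = 40.0022 * 3.6 = 144.0 km/h

144.0


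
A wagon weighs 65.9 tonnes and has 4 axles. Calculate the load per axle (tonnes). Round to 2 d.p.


Load per axle = total weight / number of axles
Load = 65.9 / 4
Load = 16.48 tonnes

16.48


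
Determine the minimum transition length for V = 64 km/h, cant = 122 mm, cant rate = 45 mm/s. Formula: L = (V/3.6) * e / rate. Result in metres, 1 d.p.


Convert speed: V = 64 / 3.6 = 17.7778 m/s
L = 17.7778 * 122 / 45
L = 2168.8889 / 45
L = 48.2 m

48.2


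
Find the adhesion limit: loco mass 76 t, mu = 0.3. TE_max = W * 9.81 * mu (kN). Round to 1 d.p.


TE_max = W * g * mu
TE_max = 76 * 9.81 * 0.3
TE_max = 745.56 * 0.3
TE_max = 223.7 kN

223.7


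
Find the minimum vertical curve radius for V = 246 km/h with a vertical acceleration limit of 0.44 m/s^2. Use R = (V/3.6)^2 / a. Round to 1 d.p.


Convert speed: V = 246 / 3.6 = 68.3333 m/s
V^2 = 4669.4444 m^2/s^2
R_v = 4669.4444 / 0.44
R_v = 10612.4 m

10612.4


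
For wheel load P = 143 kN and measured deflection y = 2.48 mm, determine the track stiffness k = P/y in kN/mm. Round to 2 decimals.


Track stiffness k = P / y
k = 143 / 2.48
k = 57.66 kN/mm

57.66


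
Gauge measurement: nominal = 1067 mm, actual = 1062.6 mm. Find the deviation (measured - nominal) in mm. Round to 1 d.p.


Deviation = measured - nominal
Deviation = 1062.6 - 1067
Deviation = -4.4 mm

-4.4


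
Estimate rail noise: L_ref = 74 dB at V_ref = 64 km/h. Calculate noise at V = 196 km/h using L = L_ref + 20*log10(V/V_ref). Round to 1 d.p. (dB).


V/V_ref = 196 / 64 = 3.0625
log10(3.0625) = 0.486076
20 * 0.486076 = 9.7215
L = 74 + 9.7215 = 83.7 dB

83.7


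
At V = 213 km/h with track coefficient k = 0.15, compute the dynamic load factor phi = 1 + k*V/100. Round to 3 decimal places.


phi = 1 + k * V / 100
phi = 1 + 0.15 * 213 / 100
phi = 1 + 0.3195
phi = 1.320

1.320


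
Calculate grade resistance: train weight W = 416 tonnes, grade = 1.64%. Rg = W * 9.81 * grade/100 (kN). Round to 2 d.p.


Rg = W * 9.81 * grade / 100
Rg = 416 * 9.81 * 1.64 / 100
Rg = 4080.96 * 0.0164
Rg = 66.93 kN

66.93


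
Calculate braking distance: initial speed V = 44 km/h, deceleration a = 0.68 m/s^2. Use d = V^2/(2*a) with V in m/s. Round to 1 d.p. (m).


Convert speed: V = 44 / 3.6 = 12.2222 m/s
V^2 = 149.3827
d = 149.3827 / (2 * 0.68)
d = 149.3827 / 1.36
d = 109.8 m

109.8


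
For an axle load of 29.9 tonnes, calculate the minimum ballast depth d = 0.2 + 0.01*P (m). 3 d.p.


d = 0.2 + 0.01 * 29.9
d = 0.2 + 0.299
d = 0.499 m

0.499


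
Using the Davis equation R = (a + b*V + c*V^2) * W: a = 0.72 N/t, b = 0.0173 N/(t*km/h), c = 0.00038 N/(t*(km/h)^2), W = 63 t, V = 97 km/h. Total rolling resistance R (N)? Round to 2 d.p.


b*V = 0.0173 * 97 = 1.6781
c*V^2 = 0.00038 * 9409 = 3.57542
R_per_t = 0.72 + 1.6781 + 3.57542 = 5.97352 N/t
R_total = 5.97352 * 63 = 376.33 N

376.33


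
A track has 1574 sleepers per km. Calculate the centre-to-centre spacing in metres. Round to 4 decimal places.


Spacing = 1000 m / number of sleepers
Spacing = 1000 / 1574
Spacing = 0.6353 m

0.6353


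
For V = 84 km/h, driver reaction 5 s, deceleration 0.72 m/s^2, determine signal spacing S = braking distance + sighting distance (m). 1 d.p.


V = 84 / 3.6 = 23.3333 m/s
Braking distance = 23.3333^2 / (2*0.72) = 378.0864 m
Sighting distance = 23.3333 * 5 = 116.6667 m
S = 378.0864 + 116.6667 = 494.8 m

494.8


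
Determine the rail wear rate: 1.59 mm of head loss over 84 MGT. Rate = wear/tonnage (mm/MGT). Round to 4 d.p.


Wear rate = total wear / cumulative tonnage
Rate = 1.59 / 84
Rate = 0.0189 mm/MGT

0.0189


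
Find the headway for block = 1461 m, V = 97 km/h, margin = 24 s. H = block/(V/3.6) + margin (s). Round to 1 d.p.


V = 97 / 3.6 = 26.9444 m/s
Block traversal time = 1461 / 26.9444 = 54.2227 s
Headway = 54.2227 + 24
Headway = 78.2 s

78.2


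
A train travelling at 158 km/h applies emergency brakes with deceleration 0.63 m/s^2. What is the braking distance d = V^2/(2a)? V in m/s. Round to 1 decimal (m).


Convert speed: V = 158 / 3.6 = 43.8889 m/s
V^2 = 1926.2346
d = 1926.2346 / (2 * 0.63)
d = 1926.2346 / 1.26
d = 1528.8 m

1528.8


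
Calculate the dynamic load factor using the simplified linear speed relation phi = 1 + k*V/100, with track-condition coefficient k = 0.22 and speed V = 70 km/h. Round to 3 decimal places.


phi = 1 + k * V / 100
phi = 1 + 0.22 * 70 / 100
phi = 1 + 0.154
phi = 1.154

1.154


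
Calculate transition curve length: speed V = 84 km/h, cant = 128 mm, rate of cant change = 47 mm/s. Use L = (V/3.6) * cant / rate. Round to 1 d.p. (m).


Convert speed: V = 84 / 3.6 = 23.3333 m/s
L = 23.3333 * 128 / 47
L = 2986.6667 / 47
L = 63.5 m

63.5


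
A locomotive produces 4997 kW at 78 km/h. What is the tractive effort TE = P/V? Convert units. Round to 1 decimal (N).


Convert: P = 4997 kW = 4997000 W
V = 78 / 3.6 = 21.6667 m/s
TE = 4997000 / 21.6667
TE = 230630.8 N

230630.8


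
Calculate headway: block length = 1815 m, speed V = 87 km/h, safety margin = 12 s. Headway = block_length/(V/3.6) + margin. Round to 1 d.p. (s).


V = 87 / 3.6 = 24.1667 m/s
Block traversal time = 1815 / 24.1667 = 75.1034 s
Headway = 75.1034 + 12
Headway = 87.1 s

87.1


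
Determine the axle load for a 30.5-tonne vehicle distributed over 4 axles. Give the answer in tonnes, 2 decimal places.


Load per axle = total weight / number of axles
Load = 30.5 / 4
Load = 7.63 tonnes

7.63


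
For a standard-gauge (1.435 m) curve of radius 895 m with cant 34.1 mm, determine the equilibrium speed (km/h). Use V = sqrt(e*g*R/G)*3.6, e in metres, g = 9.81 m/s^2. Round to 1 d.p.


Convert cant: e = 34.1 mm = 0.0341 m
V_ms = sqrt(0.0341 * 9.81 * 895 / 1.435)
V_ms = sqrt(208.638533) = 14.4443 m/s
V = 14.4443 * 3.6 = 52.0 km/h

52.0


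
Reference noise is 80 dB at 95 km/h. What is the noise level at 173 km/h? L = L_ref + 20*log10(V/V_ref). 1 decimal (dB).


V/V_ref = 173 / 95 = 1.821053
log10(1.821053) = 0.260322
20 * 0.260322 = 5.2064
L = 80 + 5.2064 = 85.2 dB

85.2


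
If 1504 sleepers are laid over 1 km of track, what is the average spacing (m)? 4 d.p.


Spacing = 1000 m / number of sleepers
Spacing = 1000 / 1504
Spacing = 0.6649 m

0.6649


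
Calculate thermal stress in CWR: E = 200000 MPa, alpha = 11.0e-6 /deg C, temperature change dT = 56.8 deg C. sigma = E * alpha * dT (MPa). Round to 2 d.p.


sigma = E * alpha * dT
sigma = 200000 * 11.0e-6 * 56.8
sigma = 2.2 * 56.8
sigma = 124.96 MPa

124.96


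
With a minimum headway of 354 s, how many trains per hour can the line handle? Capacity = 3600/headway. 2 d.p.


Capacity = 3600 / headway
Capacity = 3600 / 354
Capacity = 10.17 trains/hour

10.17


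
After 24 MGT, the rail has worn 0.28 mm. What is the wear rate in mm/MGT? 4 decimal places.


Wear rate = total wear / cumulative tonnage
Rate = 0.28 / 24
Rate = 0.0117 mm/MGT

0.0117


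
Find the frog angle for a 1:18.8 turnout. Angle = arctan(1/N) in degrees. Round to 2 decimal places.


1/N = 1/18.8 = 0.053191
angle = arctan(0.053191) = 0.053141 rad
angle = 0.053141 * 180/pi = 3.04 degrees

3.04


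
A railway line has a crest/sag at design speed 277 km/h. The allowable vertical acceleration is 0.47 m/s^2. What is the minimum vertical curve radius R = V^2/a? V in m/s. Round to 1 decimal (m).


Convert speed: V = 277 / 3.6 = 76.9444 m/s
V^2 = 5920.4475 m^2/s^2
R_v = 5920.4475 / 0.47
R_v = 12596.7 m

12596.7


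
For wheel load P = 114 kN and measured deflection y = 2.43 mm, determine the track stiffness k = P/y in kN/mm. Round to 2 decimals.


Track stiffness k = P / y
k = 114 / 2.43
k = 46.91 kN/mm

46.91


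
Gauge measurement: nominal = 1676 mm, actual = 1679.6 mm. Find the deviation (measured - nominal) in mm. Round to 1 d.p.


Deviation = measured - nominal
Deviation = 1679.6 - 1676
Deviation = 3.6 mm

3.6


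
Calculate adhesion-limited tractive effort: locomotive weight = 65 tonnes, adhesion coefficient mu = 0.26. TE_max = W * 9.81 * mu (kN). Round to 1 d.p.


TE_max = W * g * mu
TE_max = 65 * 9.81 * 0.26
TE_max = 637.65 * 0.26
TE_max = 165.8 kN

165.8


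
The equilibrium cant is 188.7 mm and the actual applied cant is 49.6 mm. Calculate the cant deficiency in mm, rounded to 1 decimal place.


Cant deficiency = equilibrium cant - actual cant
CD = 188.7 - 49.6
CD = 139.1 mm

139.1


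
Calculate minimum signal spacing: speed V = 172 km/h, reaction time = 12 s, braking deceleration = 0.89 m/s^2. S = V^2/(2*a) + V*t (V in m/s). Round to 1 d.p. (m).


V = 172 / 3.6 = 47.7778 m/s
Braking distance = 47.7778^2 / (2*0.89) = 1282.4247 m
Sighting distance = 47.7778 * 12 = 573.3333 m
S = 1282.4247 + 573.3333 = 1855.8 m

1855.8


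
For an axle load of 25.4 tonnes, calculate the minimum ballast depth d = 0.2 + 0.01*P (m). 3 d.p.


d = 0.2 + 0.01 * 25.4
d = 0.2 + 0.254
d = 0.454 m

0.454


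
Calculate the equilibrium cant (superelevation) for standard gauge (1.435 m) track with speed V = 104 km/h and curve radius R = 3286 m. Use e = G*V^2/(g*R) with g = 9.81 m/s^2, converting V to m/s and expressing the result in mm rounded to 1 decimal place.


Convert speed: V = 104 / 3.6 = 28.8889 m/s
Apply formula: e = 1.435 * 28.8889^2 / (9.81 * 3286)
e = 1.435 * 834.5679 / 32235.66
e = 0.037152 m = 37.2 mm

37.2


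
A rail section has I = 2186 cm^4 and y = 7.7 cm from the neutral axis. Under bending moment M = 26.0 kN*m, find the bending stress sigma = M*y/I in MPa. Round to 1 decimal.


Convert units:
M = 26.0 kN*m = 26000000 N*mm
y = 7.7 cm = 77 mm
I = 2186 cm^4 = 21860000 mm^4
sigma = 26000000 * 77 / 21860000
sigma = 91.6 MPa

91.6


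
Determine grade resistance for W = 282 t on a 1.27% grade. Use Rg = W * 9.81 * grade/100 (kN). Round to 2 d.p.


Rg = W * 9.81 * grade / 100
Rg = 282 * 9.81 * 1.27 / 100
Rg = 2766.42 * 0.0127
Rg = 35.13 kN

35.13


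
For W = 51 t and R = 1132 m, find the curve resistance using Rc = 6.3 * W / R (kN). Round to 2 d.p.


Rc = 6.3 * W / R
Rc = 6.3 * 51 / 1132
Rc = 321.3 / 1132
Rc = 0.28 kN

0.28


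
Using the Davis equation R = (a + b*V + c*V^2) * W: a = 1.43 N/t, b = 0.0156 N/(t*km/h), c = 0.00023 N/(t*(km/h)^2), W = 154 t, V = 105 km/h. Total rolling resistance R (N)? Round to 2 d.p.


b*V = 0.0156 * 105 = 1.638
c*V^2 = 0.00023 * 11025 = 2.53575
R_per_t = 1.43 + 1.638 + 2.53575 = 5.60375 N/t
R_total = 5.60375 * 154 = 862.98 N

862.98


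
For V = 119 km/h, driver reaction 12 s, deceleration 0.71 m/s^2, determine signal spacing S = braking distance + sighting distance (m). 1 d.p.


V = 119 / 3.6 = 33.0556 m/s
Braking distance = 33.0556^2 / (2*0.71) = 769.4857 m
Sighting distance = 33.0556 * 12 = 396.6667 m
S = 769.4857 + 396.6667 = 1166.2 m

1166.2


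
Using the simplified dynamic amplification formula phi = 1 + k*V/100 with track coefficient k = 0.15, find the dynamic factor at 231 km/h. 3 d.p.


phi = 1 + k * V / 100
phi = 1 + 0.15 * 231 / 100
phi = 1 + 0.3465
phi = 1.347

1.347


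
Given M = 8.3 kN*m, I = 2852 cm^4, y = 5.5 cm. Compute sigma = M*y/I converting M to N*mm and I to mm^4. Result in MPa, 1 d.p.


Convert units:
M = 8.3 kN*m = 8300000 N*mm
y = 5.5 cm = 55 mm
I = 2852 cm^4 = 28520000 mm^4
sigma = 8300000 * 55 / 28520000
sigma = 16.0 MPa

16.0


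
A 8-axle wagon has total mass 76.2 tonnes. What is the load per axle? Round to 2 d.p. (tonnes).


Load per axle = total weight / number of axles
Load = 76.2 / 8
Load = 9.53 tonnes

9.53


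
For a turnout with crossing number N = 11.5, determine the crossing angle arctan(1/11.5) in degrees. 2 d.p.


1/N = 1/11.5 = 0.086957
angle = arctan(0.086957) = 0.086738 rad
angle = 0.086738 * 180/pi = 4.97 degrees

4.97


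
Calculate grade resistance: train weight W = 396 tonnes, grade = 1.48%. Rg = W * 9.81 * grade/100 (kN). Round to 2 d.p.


Rg = W * 9.81 * grade / 100
Rg = 396 * 9.81 * 1.48 / 100
Rg = 3884.76 * 0.0148
Rg = 57.49 kN

57.49


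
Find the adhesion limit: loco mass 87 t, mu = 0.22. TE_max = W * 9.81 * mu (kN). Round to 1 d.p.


TE_max = W * g * mu
TE_max = 87 * 9.81 * 0.22
TE_max = 853.47 * 0.22
TE_max = 187.8 kN

187.8


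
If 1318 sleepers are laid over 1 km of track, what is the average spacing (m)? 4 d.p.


Spacing = 1000 m / number of sleepers
Spacing = 1000 / 1318
Spacing = 0.7587 m

0.7587


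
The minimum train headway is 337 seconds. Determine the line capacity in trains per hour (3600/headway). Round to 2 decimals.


Capacity = 3600 / headway
Capacity = 3600 / 337
Capacity = 10.68 trains/hour

10.68


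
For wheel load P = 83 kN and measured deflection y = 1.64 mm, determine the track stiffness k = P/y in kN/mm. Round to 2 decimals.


Track stiffness k = P / y
k = 83 / 1.64
k = 50.61 kN/mm

50.61


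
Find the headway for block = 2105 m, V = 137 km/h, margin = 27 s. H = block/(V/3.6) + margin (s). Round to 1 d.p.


V = 137 / 3.6 = 38.0556 m/s
Block traversal time = 2105 / 38.0556 = 55.3139 s
Headway = 55.3139 + 27
Headway = 82.3 s

82.3


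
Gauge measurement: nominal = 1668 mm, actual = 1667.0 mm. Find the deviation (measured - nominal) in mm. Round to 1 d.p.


Deviation = measured - nominal
Deviation = 1667.0 - 1668
Deviation = -1.0 mm

-1.0


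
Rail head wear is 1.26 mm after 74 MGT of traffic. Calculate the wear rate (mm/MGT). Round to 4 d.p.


Wear rate = total wear / cumulative tonnage
Rate = 1.26 / 74
Rate = 0.0170 mm/MGT

0.0170


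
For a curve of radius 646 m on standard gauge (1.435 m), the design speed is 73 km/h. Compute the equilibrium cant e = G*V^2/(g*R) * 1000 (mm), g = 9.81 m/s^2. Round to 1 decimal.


Convert speed: V = 73 / 3.6 = 20.2778 m/s
Apply formula: e = 1.435 * 20.2778^2 / (9.81 * 646)
e = 1.435 * 411.1883 / 6337.26
e = 0.093109 m = 93.1 mm

93.1


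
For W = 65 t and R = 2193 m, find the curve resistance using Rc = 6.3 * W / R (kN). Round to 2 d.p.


Rc = 6.3 * W / R
Rc = 6.3 * 65 / 2193
Rc = 409.5 / 2193
Rc = 0.19 kN

0.19


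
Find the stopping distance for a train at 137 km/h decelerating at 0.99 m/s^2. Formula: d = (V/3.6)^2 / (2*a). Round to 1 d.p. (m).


Convert speed: V = 137 / 3.6 = 38.0556 m/s
V^2 = 1448.2253
d = 1448.2253 / (2 * 0.99)
d = 1448.2253 / 1.98
d = 731.4 m

731.4


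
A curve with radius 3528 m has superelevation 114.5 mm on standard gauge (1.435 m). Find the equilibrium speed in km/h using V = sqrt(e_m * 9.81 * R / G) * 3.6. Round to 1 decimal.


Convert cant: e = 114.5 mm = 0.1145 m
V_ms = sqrt(0.1145 * 9.81 * 3528 / 1.435)
V_ms = sqrt(2761.538927) = 52.5503 m/s
V = 52.5503 * 3.6 = 189.2 km/h

189.2


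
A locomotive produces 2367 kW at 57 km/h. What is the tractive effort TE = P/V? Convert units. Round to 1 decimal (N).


Convert: P = 2367 kW = 2367000 W
V = 57 / 3.6 = 15.8333 m/s
TE = 2367000 / 15.8333
TE = 149494.7 N

149494.7


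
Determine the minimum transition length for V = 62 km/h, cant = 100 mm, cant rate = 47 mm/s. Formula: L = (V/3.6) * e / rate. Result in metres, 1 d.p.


Convert speed: V = 62 / 3.6 = 17.2222 m/s
L = 17.2222 * 100 / 47
L = 1722.2222 / 47
L = 36.6 m

36.6


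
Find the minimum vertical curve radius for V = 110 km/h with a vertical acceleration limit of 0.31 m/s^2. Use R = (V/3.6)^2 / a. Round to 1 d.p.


Convert speed: V = 110 / 3.6 = 30.5556 m/s
V^2 = 933.642 m^2/s^2
R_v = 933.642 / 0.31
R_v = 3011.7 m

3011.7


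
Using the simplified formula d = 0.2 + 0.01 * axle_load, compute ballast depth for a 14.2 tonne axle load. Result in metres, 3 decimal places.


d = 0.2 + 0.01 * 14.2
d = 0.2 + 0.142
d = 0.342 m

0.342


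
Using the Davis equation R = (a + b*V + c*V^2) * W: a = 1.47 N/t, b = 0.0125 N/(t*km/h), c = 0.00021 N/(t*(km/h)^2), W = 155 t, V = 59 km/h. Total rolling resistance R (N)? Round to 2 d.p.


b*V = 0.0125 * 59 = 0.7375
c*V^2 = 0.00021 * 3481 = 0.73101
R_per_t = 1.47 + 0.7375 + 0.73101 = 2.93851 N/t
R_total = 2.93851 * 155 = 455.47 N

455.47


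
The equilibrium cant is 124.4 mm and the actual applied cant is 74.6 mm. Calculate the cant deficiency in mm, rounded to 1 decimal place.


Cant deficiency = equilibrium cant - actual cant
CD = 124.4 - 74.6
CD = 49.8 mm

49.8


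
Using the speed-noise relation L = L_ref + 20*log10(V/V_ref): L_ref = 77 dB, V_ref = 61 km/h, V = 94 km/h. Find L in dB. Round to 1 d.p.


V/V_ref = 94 / 61 = 1.540984
log10(1.540984) = 0.187798
20 * 0.187798 = 3.756
L = 77 + 3.756 = 80.8 dB

80.8


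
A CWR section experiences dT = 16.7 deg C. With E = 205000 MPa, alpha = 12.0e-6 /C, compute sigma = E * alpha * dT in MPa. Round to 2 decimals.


sigma = E * alpha * dT
sigma = 205000 * 12.0e-6 * 16.7
sigma = 2.46 * 16.7
sigma = 41.08 MPa

41.08


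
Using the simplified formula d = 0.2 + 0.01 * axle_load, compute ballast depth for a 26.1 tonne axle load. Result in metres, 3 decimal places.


d = 0.2 + 0.01 * 26.1
d = 0.2 + 0.261
d = 0.461 m

0.461


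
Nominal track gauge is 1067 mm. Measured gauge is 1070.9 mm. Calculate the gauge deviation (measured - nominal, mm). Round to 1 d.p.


Deviation = measured - nominal
Deviation = 1070.9 - 1067
Deviation = 3.9 mm

3.9


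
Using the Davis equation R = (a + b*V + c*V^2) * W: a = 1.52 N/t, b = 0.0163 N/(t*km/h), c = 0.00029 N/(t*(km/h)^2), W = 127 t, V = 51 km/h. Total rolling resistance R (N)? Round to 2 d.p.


b*V = 0.0163 * 51 = 0.8313
c*V^2 = 0.00029 * 2601 = 0.75429
R_per_t = 1.52 + 0.8313 + 0.75429 = 3.10559 N/t
R_total = 3.10559 * 127 = 394.41 N

394.41


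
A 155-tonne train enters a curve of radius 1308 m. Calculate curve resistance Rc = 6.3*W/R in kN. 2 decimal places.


Rc = 6.3 * W / R
Rc = 6.3 * 155 / 1308
Rc = 976.5 / 1308
Rc = 0.75 kN

0.75


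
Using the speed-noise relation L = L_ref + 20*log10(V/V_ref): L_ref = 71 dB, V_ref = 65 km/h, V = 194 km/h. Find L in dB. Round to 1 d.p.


V/V_ref = 194 / 65 = 2.984615
log10(2.984615) = 0.474888
20 * 0.474888 = 9.4978
L = 71 + 9.4978 = 80.5 dB

80.5


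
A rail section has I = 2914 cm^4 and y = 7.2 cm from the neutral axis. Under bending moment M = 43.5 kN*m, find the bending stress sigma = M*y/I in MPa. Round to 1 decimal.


Convert units:
M = 43.5 kN*m = 43500000 N*mm
y = 7.2 cm = 72 mm
I = 2914 cm^4 = 29140000 mm^4
sigma = 43500000 * 72 / 29140000
sigma = 107.5 MPa

107.5


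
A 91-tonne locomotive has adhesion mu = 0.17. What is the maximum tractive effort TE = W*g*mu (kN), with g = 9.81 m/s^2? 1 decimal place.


TE_max = W * g * mu
TE_max = 91 * 9.81 * 0.17
TE_max = 892.71 * 0.17
TE_max = 151.8 kN

151.8


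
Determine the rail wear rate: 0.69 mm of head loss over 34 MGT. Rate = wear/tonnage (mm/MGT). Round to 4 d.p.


Wear rate = total wear / cumulative tonnage
Rate = 0.69 / 34
Rate = 0.0203 mm/MGT

0.0203


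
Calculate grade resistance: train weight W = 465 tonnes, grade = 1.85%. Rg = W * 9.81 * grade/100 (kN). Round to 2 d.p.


Rg = W * 9.81 * grade / 100
Rg = 465 * 9.81 * 1.85 / 100
Rg = 4561.65 * 0.0185
Rg = 84.39 kN

84.39


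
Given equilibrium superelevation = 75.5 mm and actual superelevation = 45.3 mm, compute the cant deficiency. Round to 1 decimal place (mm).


Cant deficiency = equilibrium cant - actual cant
CD = 75.5 - 45.3
CD = 30.2 mm

30.2


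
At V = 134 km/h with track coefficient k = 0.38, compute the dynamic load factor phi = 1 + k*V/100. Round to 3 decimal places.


phi = 1 + k * V / 100
phi = 1 + 0.38 * 134 / 100
phi = 1 + 0.5092
phi = 1.509

1.509


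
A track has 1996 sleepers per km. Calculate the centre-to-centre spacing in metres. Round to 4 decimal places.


Spacing = 1000 m / number of sleepers
Spacing = 1000 / 1996
Spacing = 0.5010 m

0.5010


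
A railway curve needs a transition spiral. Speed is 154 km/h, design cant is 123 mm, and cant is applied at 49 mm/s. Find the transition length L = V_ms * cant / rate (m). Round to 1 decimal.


Convert speed: V = 154 / 3.6 = 42.7778 m/s
L = 42.7778 * 123 / 49
L = 5261.6667 / 49
L = 107.4 m

107.4


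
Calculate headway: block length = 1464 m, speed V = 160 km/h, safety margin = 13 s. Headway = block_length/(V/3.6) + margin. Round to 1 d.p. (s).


V = 160 / 3.6 = 44.4444 m/s
Block traversal time = 1464 / 44.4444 = 32.94 s
Headway = 32.94 + 13
Headway = 45.9 s

45.9


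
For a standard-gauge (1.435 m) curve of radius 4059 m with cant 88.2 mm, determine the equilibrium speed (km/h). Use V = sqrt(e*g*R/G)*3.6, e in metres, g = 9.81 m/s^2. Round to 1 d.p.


Convert cant: e = 88.2 mm = 0.0882 m
V_ms = sqrt(0.0882 * 9.81 * 4059 / 1.435)
V_ms = sqrt(2447.3988) = 49.4712 m/s
V = 49.4712 * 3.6 = 178.1 km/h

178.1


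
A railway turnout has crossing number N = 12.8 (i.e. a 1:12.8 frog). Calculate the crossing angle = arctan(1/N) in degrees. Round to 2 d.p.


1/N = 1/12.8 = 0.078125
angle = arctan(0.078125) = 0.077967 rad
angle = 0.077967 * 180/pi = 4.47 degrees

4.47


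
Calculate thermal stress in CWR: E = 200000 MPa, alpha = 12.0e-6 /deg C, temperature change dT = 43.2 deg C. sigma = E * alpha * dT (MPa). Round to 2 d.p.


sigma = E * alpha * dT
sigma = 200000 * 12.0e-6 * 43.2
sigma = 2.4 * 43.2
sigma = 103.68 MPa

103.68


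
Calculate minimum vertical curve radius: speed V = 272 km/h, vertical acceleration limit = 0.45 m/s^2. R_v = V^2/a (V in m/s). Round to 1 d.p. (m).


Convert speed: V = 272 / 3.6 = 75.5556 m/s
V^2 = 5708.642 m^2/s^2
R_v = 5708.642 / 0.45
R_v = 12685.9 m

12685.9


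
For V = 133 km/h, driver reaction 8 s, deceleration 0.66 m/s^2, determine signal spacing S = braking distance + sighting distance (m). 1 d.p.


V = 133 / 3.6 = 36.9444 m/s
Braking distance = 36.9444^2 / (2*0.66) = 1034.0091 m
Sighting distance = 36.9444 * 8 = 295.5556 m
S = 1034.0091 + 295.5556 = 1329.6 m

1329.6


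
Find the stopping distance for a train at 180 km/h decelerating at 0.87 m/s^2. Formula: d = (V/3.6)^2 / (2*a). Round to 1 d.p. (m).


Convert speed: V = 180 / 3.6 = 50.0 m/s
V^2 = 2500.0
d = 2500.0 / (2 * 0.87)
d = 2500.0 / 1.74
d = 1436.8 m

1436.8


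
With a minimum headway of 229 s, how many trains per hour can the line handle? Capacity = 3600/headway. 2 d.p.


Capacity = 3600 / headway
Capacity = 3600 / 229
Capacity = 15.72 trains/hour

15.72


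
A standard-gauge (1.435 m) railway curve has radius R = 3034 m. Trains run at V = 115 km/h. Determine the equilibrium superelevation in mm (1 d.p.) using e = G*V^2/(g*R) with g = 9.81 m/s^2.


Convert speed: V = 115 / 3.6 = 31.9444 m/s
Apply formula: e = 1.435 * 31.9444^2 / (9.81 * 3034)
e = 1.435 * 1020.4475 / 29763.54
e = 0.049199 m = 49.2 mm

49.2


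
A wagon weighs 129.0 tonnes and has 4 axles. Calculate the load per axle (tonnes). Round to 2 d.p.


Load per axle = total weight / number of axles
Load = 129.0 / 4
Load = 32.25 tonnes

32.25


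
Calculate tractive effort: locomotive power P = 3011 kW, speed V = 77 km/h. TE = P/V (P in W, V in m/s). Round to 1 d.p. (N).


Convert: P = 3011 kW = 3011000 W
V = 77 / 3.6 = 21.3889 m/s
TE = 3011000 / 21.3889
TE = 140774.0 N

140774.0


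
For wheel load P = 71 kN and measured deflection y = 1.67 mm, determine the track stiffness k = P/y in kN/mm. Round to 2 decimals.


Track stiffness k = P / y
k = 71 / 1.67
k = 42.51 kN/mm

42.51


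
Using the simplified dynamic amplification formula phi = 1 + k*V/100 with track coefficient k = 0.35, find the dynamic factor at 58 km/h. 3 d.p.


phi = 1 + k * V / 100
phi = 1 + 0.35 * 58 / 100
phi = 1 + 0.203
phi = 1.203

1.203


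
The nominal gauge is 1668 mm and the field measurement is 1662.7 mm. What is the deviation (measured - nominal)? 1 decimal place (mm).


Deviation = measured - nominal
Deviation = 1662.7 - 1668
Deviation = -5.3 mm

-5.3


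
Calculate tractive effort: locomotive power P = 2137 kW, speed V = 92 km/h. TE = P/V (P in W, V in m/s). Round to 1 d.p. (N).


Convert: P = 2137 kW = 2137000 W
V = 92 / 3.6 = 25.5556 m/s
TE = 2137000 / 25.5556
TE = 83621.7 N

83621.7


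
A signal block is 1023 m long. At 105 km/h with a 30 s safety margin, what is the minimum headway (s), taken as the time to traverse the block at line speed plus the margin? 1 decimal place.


V = 105 / 3.6 = 29.1667 m/s
Block traversal time = 1023 / 29.1667 = 35.0743 s
Headway = 35.0743 + 30
Headway = 65.1 s

65.1


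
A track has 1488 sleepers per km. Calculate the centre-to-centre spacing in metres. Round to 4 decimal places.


Spacing = 1000 m / number of sleepers
Spacing = 1000 / 1488
Spacing = 0.6720 m

0.6720


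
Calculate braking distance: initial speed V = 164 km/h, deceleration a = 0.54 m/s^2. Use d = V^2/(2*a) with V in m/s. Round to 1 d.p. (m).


Convert speed: V = 164 / 3.6 = 45.5556 m/s
V^2 = 2075.3086
d = 2075.3086 / (2 * 0.54)
d = 2075.3086 / 1.08
d = 1921.6 m

1921.6


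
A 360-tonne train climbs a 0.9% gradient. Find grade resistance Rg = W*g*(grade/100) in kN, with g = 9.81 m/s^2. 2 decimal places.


Rg = W * 9.81 * grade / 100
Rg = 360 * 9.81 * 0.9 / 100
Rg = 3531.6 * 0.009
Rg = 31.78 kN

31.78


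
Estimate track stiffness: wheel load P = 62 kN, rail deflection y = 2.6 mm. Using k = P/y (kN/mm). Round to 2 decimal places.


Track stiffness k = P / y
k = 62 / 2.6
k = 23.85 kN/mm

23.85


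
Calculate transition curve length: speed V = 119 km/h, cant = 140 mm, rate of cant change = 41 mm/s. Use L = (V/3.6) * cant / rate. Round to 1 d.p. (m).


Convert speed: V = 119 / 3.6 = 33.0556 m/s
L = 33.0556 * 140 / 41
L = 4627.7778 / 41
L = 112.9 m

112.9


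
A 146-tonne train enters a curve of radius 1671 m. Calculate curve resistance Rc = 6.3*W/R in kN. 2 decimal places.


Rc = 6.3 * W / R
Rc = 6.3 * 146 / 1671
Rc = 919.8 / 1671
Rc = 0.55 kN

0.55


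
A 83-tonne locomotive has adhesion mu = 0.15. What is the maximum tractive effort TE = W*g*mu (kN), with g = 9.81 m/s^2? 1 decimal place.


TE_max = W * g * mu
TE_max = 83 * 9.81 * 0.15
TE_max = 814.23 * 0.15
TE_max = 122.1 kN

122.1


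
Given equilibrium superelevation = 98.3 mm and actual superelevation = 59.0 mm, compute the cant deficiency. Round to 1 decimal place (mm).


Cant deficiency = equilibrium cant - actual cant
CD = 98.3 - 59.0
CD = 39.3 mm

39.3


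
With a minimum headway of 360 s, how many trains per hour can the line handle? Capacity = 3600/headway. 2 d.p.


Capacity = 3600 / headway
Capacity = 3600 / 360
Capacity = 10.00 trains/hour

10.00


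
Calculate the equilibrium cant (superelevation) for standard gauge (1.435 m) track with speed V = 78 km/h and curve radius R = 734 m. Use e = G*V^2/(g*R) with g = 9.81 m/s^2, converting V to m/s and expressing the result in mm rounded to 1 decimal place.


Convert speed: V = 78 / 3.6 = 21.6667 m/s
Apply formula: e = 1.435 * 21.6667^2 / (9.81 * 734)
e = 1.435 * 469.4444 / 7200.54
e = 0.093556 m = 93.6 mm

93.6


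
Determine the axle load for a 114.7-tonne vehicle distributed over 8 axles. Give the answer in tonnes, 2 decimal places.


Load per axle = total weight / number of axles
Load = 114.7 / 8
Load = 14.34 tonnes

14.34


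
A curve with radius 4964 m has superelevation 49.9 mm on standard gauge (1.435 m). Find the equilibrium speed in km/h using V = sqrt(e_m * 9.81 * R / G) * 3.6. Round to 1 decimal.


Convert cant: e = 49.9 mm = 0.0499 m
V_ms = sqrt(0.0499 * 9.81 * 4964 / 1.435)
V_ms = sqrt(1693.360499) = 41.1505 m/s
V = 41.1505 * 3.6 = 148.1 km/h

148.1


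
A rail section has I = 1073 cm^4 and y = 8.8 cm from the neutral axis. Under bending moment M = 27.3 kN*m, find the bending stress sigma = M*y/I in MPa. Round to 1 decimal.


Convert units:
M = 27.3 kN*m = 27300000 N*mm
y = 8.8 cm = 88 mm
I = 1073 cm^4 = 10730000 mm^4
sigma = 27300000 * 88 / 10730000
sigma = 223.9 MPa

223.9


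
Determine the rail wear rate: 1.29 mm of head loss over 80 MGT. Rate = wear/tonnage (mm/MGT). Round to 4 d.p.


Wear rate = total wear / cumulative tonnage
Rate = 1.29 / 80
Rate = 0.0161 mm/MGT

0.0161


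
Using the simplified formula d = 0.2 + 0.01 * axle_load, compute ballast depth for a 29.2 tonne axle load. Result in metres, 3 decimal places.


d = 0.2 + 0.01 * 29.2
d = 0.2 + 0.292
d = 0.492 m

0.492


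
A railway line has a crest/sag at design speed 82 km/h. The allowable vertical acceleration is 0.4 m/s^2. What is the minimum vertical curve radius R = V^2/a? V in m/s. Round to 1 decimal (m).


Convert speed: V = 82 / 3.6 = 22.7778 m/s
V^2 = 518.8272 m^2/s^2
R_v = 518.8272 / 0.4
R_v = 1297.1 m

1297.1


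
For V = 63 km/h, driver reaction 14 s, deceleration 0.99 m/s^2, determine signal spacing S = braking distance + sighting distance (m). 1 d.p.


V = 63 / 3.6 = 17.5 m/s
Braking distance = 17.5^2 / (2*0.99) = 154.6717 m
Sighting distance = 17.5 * 14 = 245.0 m
S = 154.6717 + 245.0 = 399.7 m

399.7


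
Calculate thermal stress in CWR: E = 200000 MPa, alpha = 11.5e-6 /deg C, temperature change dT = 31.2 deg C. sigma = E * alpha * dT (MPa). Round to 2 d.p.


sigma = E * alpha * dT
sigma = 200000 * 11.5e-6 * 31.2
sigma = 2.3 * 31.2
sigma = 71.76 MPa

71.76


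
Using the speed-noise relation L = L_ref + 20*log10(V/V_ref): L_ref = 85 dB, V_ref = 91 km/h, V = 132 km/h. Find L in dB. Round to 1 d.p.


V/V_ref = 132 / 91 = 1.450549
log10(1.450549) = 0.161533
20 * 0.161533 = 3.2307
L = 85 + 3.2307 = 88.2 dB

88.2


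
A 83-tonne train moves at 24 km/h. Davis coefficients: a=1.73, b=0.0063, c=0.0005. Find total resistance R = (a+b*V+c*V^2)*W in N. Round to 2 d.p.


b*V = 0.0063 * 24 = 0.1512
c*V^2 = 0.0005 * 576 = 0.288
R_per_t = 1.73 + 0.1512 + 0.288 = 2.1692 N/t
R_total = 2.1692 * 83 = 180.04 N

180.04


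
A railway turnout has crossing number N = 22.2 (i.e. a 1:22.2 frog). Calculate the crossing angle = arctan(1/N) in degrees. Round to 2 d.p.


1/N = 1/22.2 = 0.045045
angle = arctan(0.045045) = 0.045015 rad
angle = 0.045015 * 180/pi = 2.58 degrees

2.58


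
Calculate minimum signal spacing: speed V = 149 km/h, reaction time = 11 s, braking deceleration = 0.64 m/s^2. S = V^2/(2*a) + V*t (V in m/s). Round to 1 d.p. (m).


V = 149 / 3.6 = 41.3889 m/s
Braking distance = 41.3889^2 / (2*0.64) = 1338.3126 m
Sighting distance = 41.3889 * 11 = 455.2778 m
S = 1338.3126 + 455.2778 = 1793.6 m

1793.6


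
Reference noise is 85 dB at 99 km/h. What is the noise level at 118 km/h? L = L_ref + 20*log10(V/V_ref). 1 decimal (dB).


V/V_ref = 118 / 99 = 1.191919
log10(1.191919) = 0.076247
20 * 0.076247 = 1.5249
L = 85 + 1.5249 = 86.5 dB

86.5


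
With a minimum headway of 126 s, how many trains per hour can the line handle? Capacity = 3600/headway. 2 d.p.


Capacity = 3600 / headway
Capacity = 3600 / 126
Capacity = 28.57 trains/hour

28.57


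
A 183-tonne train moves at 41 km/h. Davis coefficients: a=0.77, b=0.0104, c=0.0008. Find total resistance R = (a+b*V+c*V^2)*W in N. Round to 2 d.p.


b*V = 0.0104 * 41 = 0.4264
c*V^2 = 0.0008 * 1681 = 1.3448
R_per_t = 0.77 + 0.4264 + 1.3448 = 2.5412 N/t
R_total = 2.5412 * 183 = 465.04 N

465.04


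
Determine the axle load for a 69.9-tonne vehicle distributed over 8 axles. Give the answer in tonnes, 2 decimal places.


Load per axle = total weight / number of axles
Load = 69.9 / 8
Load = 8.74 tonnes

8.74


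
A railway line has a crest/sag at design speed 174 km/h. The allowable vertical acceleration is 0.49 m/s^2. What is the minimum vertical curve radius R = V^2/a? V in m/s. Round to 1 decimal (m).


Convert speed: V = 174 / 3.6 = 48.3333 m/s
V^2 = 2336.1111 m^2/s^2
R_v = 2336.1111 / 0.49
R_v = 4767.6 m

4767.6


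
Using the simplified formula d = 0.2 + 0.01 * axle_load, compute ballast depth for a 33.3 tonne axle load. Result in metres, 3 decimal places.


d = 0.2 + 0.01 * 33.3
d = 0.2 + 0.333
d = 0.533 m

0.533


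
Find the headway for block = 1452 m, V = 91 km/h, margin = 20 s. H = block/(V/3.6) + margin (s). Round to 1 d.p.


V = 91 / 3.6 = 25.2778 m/s
Block traversal time = 1452 / 25.2778 = 57.4418 s
Headway = 57.4418 + 20
Headway = 77.4 s

77.4


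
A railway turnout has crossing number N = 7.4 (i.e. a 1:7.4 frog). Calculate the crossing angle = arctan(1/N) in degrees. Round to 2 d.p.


1/N = 1/7.4 = 0.135135
angle = arctan(0.135135) = 0.134321 rad
angle = 0.134321 * 180/pi = 7.70 degrees

7.70


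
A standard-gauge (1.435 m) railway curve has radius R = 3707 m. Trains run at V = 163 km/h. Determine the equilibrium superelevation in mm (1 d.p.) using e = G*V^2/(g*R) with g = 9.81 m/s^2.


Convert speed: V = 163 / 3.6 = 45.2778 m/s
Apply formula: e = 1.435 * 45.2778^2 / (9.81 * 3707)
e = 1.435 * 2050.0772 / 36365.67
e = 0.080897 m = 80.9 mm

80.9


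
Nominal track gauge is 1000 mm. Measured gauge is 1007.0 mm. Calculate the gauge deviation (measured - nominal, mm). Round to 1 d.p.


Deviation = measured - nominal
Deviation = 1007.0 - 1000
Deviation = 7.0 mm

7.0


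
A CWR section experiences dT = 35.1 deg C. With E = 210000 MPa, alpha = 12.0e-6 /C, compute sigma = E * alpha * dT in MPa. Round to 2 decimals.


sigma = E * alpha * dT
sigma = 210000 * 12.0e-6 * 35.1
sigma = 2.52 * 35.1
sigma = 88.45 MPa

88.45


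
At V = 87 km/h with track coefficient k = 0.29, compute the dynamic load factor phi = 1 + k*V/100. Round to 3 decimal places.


phi = 1 + k * V / 100
phi = 1 + 0.29 * 87 / 100
phi = 1 + 0.2523
phi = 1.252

1.252


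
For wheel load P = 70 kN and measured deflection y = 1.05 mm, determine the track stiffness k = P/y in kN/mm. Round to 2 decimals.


Track stiffness k = P / y
k = 70 / 1.05
k = 66.67 kN/mm

66.67


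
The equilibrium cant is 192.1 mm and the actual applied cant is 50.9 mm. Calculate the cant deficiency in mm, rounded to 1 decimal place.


Cant deficiency = equilibrium cant - actual cant
CD = 192.1 - 50.9
CD = 141.2 mm

141.2


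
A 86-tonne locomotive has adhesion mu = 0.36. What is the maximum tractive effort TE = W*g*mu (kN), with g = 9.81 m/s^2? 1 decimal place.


TE_max = W * g * mu
TE_max = 86 * 9.81 * 0.36
TE_max = 843.66 * 0.36
TE_max = 303.7 kN

303.7


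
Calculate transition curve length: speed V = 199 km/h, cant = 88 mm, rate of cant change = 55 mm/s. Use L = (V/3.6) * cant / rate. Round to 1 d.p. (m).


Convert speed: V = 199 / 3.6 = 55.2778 m/s
L = 55.2778 * 88 / 55
L = 4864.4444 / 55
L = 88.4 m

88.4


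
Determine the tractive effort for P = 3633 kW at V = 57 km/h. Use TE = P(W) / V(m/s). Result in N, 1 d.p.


Convert: P = 3633 kW = 3633000 W
V = 57 / 3.6 = 15.8333 m/s
TE = 3633000 / 15.8333
TE = 229452.6 N

229452.6


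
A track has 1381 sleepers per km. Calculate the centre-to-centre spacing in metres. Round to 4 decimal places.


Spacing = 1000 m / number of sleepers
Spacing = 1000 / 1381
Spacing = 0.7241 m

0.7241


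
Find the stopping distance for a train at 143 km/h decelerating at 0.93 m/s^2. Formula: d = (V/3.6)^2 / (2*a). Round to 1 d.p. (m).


Convert speed: V = 143 / 3.6 = 39.7222 m/s
V^2 = 1577.8549
d = 1577.8549 / (2 * 0.93)
d = 1577.8549 / 1.86
d = 848.3 m

848.3


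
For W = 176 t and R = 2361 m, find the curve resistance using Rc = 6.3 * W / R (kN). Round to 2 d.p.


Rc = 6.3 * W / R
Rc = 6.3 * 176 / 2361
Rc = 1108.8 / 2361
Rc = 0.47 kN

0.47


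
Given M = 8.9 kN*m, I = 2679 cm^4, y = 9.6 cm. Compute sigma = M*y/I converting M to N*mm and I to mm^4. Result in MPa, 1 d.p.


Convert units:
M = 8.9 kN*m = 8900000 N*mm
y = 9.6 cm = 96 mm
I = 2679 cm^4 = 26790000 mm^4
sigma = 8900000 * 96 / 26790000
sigma = 31.9 MPa

31.9


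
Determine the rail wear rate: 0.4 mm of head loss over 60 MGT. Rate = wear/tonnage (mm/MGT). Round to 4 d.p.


Wear rate = total wear / cumulative tonnage
Rate = 0.4 / 60
Rate = 0.0067 mm/MGT

0.0067


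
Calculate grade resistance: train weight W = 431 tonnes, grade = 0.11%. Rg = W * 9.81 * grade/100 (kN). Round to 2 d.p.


Rg = W * 9.81 * grade / 100
Rg = 431 * 9.81 * 0.11 / 100
Rg = 4228.11 * 0.0011
Rg = 4.65 kN

4.65


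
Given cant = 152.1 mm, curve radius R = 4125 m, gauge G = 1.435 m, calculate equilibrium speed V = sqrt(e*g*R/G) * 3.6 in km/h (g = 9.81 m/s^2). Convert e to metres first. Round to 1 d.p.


Convert cant: e = 152.1 mm = 0.1521 m
V_ms = sqrt(0.1521 * 9.81 * 4125 / 1.435)
V_ms = sqrt(4289.140505) = 65.4915 m/s
V = 65.4915 * 3.6 = 235.8 km/h

235.8


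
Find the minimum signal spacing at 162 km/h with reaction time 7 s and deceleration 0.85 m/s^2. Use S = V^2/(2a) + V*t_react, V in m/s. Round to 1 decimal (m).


V = 162 / 3.6 = 45.0 m/s
Braking distance = 45.0^2 / (2*0.85) = 1191.1765 m
Sighting distance = 45.0 * 7 = 315.0 m
S = 1191.1765 + 315.0 = 1506.2 m

1506.2


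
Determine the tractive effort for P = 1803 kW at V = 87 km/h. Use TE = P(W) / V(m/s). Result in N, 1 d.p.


Convert: P = 1803 kW = 1803000 W
V = 87 / 3.6 = 24.1667 m/s
TE = 1803000 / 24.1667
TE = 74606.9 N

74606.9


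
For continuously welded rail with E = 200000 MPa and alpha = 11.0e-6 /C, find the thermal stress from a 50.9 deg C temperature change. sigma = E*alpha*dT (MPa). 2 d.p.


sigma = E * alpha * dT
sigma = 200000 * 11.0e-6 * 50.9
sigma = 2.2 * 50.9
sigma = 111.98 MPa

111.98


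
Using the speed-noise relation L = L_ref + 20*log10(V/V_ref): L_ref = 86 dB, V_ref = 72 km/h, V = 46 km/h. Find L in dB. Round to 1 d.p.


V/V_ref = 46 / 72 = 0.638889
log10(0.638889) = -0.194575
20 * -0.194575 = -3.8915
L = 86 + -3.8915 = 82.1 dB

82.1


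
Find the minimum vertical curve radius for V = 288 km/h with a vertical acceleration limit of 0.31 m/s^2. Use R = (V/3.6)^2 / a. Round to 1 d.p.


Convert speed: V = 288 / 3.6 = 80.0 m/s
V^2 = 6400.0 m^2/s^2
R_v = 6400.0 / 0.31
R_v = 20645.2 m

20645.2
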